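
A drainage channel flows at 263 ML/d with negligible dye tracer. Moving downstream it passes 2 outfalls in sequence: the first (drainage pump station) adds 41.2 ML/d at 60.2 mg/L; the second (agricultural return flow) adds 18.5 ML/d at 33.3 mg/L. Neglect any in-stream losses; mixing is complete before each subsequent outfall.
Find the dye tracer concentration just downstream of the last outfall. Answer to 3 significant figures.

After outfall 1: Q = 263.0 + 41.20 = 304.2 ML/d; C = (263.0·0 + 41.20·60.20)/304.2 = 8.153 mg/L.
After outfall 2: Q = 304.2 + 18.50 = 322.7 ML/d; C = (304.2·8.153 + 18.50·33.30)/322.7 = 9.595 mg/L.

9.59 mg/L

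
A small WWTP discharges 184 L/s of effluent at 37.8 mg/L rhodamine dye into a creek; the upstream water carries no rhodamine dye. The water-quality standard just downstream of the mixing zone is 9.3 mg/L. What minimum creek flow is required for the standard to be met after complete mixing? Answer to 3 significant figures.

564 L/s

Set C_mix = 9.3: (Q·0 + 184.0·37.80) / (Q + 184.0) = 9.3
→ Q = 184.0·(37.80 − 9.3)/(9.3 − 0) = 563.9 L/s.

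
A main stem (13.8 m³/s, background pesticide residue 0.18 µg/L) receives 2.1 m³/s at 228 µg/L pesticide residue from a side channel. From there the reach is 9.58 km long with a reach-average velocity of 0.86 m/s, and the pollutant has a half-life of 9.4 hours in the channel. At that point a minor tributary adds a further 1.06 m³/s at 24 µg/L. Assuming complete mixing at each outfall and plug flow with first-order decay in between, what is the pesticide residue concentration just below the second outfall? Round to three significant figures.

After mixing, C = (13.80·0.1800 + 2.100·228.0) / 15.90 = 481.3/15.90 = 30.27 µg/L; combined flow 15.90 m³/s.
Travel time t = 9.58·1000 / 0.86 = 11140 s = 3.094 h.
Half-life 9.4 h → k = ln 2 / 9.4 = 0.07374 h⁻¹ = 1.770 d⁻¹.
Applying C = C₀e^(−kt): 30.27 × 0.7960 = 24.09 µg/L.
At the second outfall, C = (15.90·24.09 + 1.060·24.00) / (15.90 + 1.060) = 24.09 µg/L.

24.1 µg/L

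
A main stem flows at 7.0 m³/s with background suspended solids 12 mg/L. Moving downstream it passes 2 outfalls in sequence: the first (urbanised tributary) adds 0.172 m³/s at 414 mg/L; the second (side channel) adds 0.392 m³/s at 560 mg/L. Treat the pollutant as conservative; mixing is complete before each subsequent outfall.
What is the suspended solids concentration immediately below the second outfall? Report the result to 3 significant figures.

Outfall 1: combined Q = 7.172 m³/s; C = (7.000·12.00 + 0.1720·414.0)/7.172 = 21.64 mg/L.
Outfall 2: combined Q = 7.564 m³/s; C = (7.172·21.64 + 0.3920·560.0)/7.564 = 49.54 mg/L.

49.5 mg/L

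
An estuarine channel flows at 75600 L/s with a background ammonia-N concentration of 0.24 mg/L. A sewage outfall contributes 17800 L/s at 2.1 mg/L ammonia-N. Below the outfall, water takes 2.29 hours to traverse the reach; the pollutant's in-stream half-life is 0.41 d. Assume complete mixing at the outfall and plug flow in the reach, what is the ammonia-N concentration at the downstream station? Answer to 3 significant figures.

Mixed concentration C = ΣQC/ΣQ = (75600·0.2400 + 17800·2.100) / 93400 = 55520/93400 = 0.5945 mg/L.
Half-life 0.41 d → k = ln 2 / 0.41 = 1.691 d⁻¹.
First-order decay: C = 0.5945·exp(−k·t) = 0.5945·0.8510 = 0.5059 mg/L.

0.506 mg/L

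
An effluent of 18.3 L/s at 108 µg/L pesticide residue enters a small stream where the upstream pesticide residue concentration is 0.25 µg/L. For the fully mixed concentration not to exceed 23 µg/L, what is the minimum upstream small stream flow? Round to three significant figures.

Set C_mix = 23: (Q·0.2500 + 18.30·108.0) / (Q + 18.30) = 23
→ Q = 18.30·(108.0 − 23)/(23 − 0.2500) = 68.37 L/s.

68.4 L/s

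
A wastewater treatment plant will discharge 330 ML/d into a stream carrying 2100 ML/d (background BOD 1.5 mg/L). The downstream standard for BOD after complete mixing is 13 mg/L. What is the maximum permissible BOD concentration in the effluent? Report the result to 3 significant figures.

86.2 mg/L

At the limit, (Qr·Cr + Qe·Cₑ)/(Qr + Qe) = 13:
Cₑ = (2430·13 − 2100·1.500) / 330.0 = 86.18 mg/L.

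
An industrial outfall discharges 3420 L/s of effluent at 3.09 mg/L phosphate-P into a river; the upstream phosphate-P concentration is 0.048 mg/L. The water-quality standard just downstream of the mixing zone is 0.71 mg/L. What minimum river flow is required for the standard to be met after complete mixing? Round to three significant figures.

Set C_mix = 0.71: (Q·0.04800 + 3420·3.090) / (Q + 3420) = 0.71
→ Q = 3420·(3.090 − 0.71)/(0.71 − 0.04800) = 12300 L/s.

12300 L/s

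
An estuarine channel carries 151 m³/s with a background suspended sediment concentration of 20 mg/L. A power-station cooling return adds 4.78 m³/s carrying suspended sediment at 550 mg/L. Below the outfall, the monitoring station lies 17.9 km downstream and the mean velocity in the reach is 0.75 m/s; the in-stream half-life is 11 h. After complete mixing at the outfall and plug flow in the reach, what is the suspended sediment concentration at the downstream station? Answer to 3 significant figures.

23.9 mg/L

Mass balance: C = (151.0·20.00 + 4.780·550.0) / 155.8 = 5649/155.8 = 36.26 mg/L.
Travel time t = 17.9·1000 / 0.75 = 23870 s = 6.630 h.
Half-life 11 h → k = ln 2 / 11 = 0.06301 h⁻¹ = 1.512 d⁻¹.
First-order decay: C = 36.26·exp(−k·t) = 36.26·0.6585 = 23.88 mg/L.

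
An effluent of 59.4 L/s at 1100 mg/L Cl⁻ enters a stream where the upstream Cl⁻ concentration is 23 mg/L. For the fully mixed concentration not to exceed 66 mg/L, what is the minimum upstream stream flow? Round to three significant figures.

1430 L/s

Set C_mix = 66: (Q·23.00 + 59.40·1100) / (Q + 59.40) = 66
→ Q = 59.40·(1100 − 66)/(66 − 23.00) = 1428 L/s.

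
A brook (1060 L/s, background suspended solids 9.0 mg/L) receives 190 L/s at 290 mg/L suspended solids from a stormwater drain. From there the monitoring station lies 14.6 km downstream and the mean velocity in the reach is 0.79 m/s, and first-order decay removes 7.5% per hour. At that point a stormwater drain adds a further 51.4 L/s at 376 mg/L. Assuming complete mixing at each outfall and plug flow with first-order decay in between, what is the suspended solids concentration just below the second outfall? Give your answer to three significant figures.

48.1 mg/L

After mixing, C = (1060·9.000 + 190.0·290.0) / 1250 = 64640/1250 = 51.71 mg/L; combined flow 1250 L/s.
Travel time t = 14.6·1000 / 0.79 = 18480 s = 5.134 h.
7.5%/h lost → k = −ln(1 − 0.075) = 0.07796 h⁻¹.
Decay over the reach: 51.71·exp(−kt) = 51.71·0.6702 = 34.66 mg/L.
At the second outfall, C = (1250·34.66 + 51.40·376.0) / (1250 + 51.40) = 48.14 mg/L.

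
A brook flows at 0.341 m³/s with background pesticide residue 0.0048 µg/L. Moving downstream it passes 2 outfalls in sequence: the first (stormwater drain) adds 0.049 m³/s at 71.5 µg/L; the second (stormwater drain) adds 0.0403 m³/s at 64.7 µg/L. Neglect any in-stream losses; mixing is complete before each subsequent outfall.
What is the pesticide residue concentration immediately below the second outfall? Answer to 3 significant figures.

14.2 µg/L

After outfall 1: Q = 0.3410 + 0.04900 = 0.3900 m³/s; C = (0.3410·0.004800 + 0.04900·71.50)/0.3900 = 8.988 µg/L.
After outfall 2: Q = 0.3900 + 0.04030 = 0.4303 m³/s; C = (0.3900·8.988 + 0.04030·64.70)/0.4303 = 14.21 µg/L.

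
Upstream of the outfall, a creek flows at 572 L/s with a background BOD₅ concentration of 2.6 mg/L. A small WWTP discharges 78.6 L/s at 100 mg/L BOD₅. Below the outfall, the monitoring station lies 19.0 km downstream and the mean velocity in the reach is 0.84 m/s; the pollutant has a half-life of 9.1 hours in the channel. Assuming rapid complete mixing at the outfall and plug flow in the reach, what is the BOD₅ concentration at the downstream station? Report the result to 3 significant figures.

8.90 mg/L

Mixed concentration C = ΣQC/ΣQ = (572.0·2.600 + 78.60·100.0) / 650.6 = 9347/650.6 = 14.37 mg/L.
Travel time t = 19.0·1000 / 0.84 = 22620 s = 6.283 h.
Half-life 9.1 h → k = ln 2 / 9.1 = 0.07617 h⁻¹ = 1.828 d⁻¹.
First-order decay: C = 14.37·exp(−k·t) = 14.37·0.6197 = 8.903 mg/L.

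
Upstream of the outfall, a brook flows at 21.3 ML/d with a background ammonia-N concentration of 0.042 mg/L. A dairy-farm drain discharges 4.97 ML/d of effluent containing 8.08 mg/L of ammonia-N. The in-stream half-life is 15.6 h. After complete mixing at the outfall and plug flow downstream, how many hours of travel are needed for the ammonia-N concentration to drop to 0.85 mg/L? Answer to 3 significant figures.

13.7 h

Conservation of mass: C = (21.30·0.04200 + 4.970·8.080) / 26.27 = 41.05/26.27 = 1.563 mg/L.
Half-life 15.6 h → k = ln 2 / 15.6 = 0.04443 h⁻¹ = 1.066 d⁻¹.
1.563·exp(−k·t) = 0.85 → t = ln(1.563/0.85)/k = 49340 s = 13.70 h.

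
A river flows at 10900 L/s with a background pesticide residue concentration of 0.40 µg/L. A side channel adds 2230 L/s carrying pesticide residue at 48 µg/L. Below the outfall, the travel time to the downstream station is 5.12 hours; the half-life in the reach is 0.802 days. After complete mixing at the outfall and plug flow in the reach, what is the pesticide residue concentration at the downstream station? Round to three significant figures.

7.06 µg/L

Mass balance: C = (10900·0.4000 + 2230·48.00) / 13130 = 111400/13130 = 8.484 µg/L.
Half-life 0.802 d → k = ln 2 / 0.802 = 0.8643 d⁻¹.
Decay over the reach: 8.484·exp(−kt) = 8.484·0.8316 = 7.056 µg/L.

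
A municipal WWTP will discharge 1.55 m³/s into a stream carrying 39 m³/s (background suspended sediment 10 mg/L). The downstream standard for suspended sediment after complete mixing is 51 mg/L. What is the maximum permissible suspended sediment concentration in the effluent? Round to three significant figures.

At the limit, (Qr·Cr + Qe·Cₑ)/(Qr + Qe) = 51:
Cₑ = (40.55·51 − 39.00·10.00) / 1.550 = 1083 mg/L.

1080 mg/L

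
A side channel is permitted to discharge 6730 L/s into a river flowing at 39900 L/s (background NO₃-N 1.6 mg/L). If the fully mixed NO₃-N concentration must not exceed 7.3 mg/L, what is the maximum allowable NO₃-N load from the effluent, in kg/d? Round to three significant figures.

23900 kg/d

Mass balance at the limit: 39900·1.600 + 6730·Cₑ = 46630·7.3 → Cₑ = 41.09 mg/L.
6730 L/s = 6.730 m³/s. Load = 6.730 m³/s × 41.09 g/m³ × 86 400 s/d = 23890 kg/d.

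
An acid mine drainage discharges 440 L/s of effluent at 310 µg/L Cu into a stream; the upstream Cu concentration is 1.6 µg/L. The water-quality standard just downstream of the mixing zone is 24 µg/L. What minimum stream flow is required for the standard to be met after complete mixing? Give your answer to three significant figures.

Set C_mix = 24: (Q·1.600 + 440.0·310.0) / (Q + 440.0) = 24
→ Q = 440.0·(310.0 − 24)/(24 − 1.600) = 5618 L/s.

5620 L/s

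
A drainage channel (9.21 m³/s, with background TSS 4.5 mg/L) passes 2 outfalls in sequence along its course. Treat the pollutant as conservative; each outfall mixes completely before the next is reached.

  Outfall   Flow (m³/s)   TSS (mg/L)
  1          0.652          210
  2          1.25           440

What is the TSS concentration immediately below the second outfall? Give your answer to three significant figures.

65.5 mg/L

After outfall 1: Q = 9.210 + 0.6520 = 9.862 m³/s; C = (9.210·4.500 + 0.6520·210.0)/9.862 = 18.09 mg/L.
After outfall 2: Q = 9.862 + 1.250 = 11.11 m³/s; C = (9.862·18.09 + 1.250·440.0)/11.11 = 65.55 mg/L.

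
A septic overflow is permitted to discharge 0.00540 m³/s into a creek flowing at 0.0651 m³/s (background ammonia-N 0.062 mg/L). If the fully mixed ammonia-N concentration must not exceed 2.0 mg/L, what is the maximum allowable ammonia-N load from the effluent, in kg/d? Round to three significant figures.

Mass balance at the limit: 0.06510·0.06200 + 0.005400·Cₑ = 0.07050·2.0 → Cₑ = 25.36 mg/L.
Load = 0.005400 m³/s × 25.36 g/m³ × 86 400 s/d = 11.83 kg/d.

11.8 kg/d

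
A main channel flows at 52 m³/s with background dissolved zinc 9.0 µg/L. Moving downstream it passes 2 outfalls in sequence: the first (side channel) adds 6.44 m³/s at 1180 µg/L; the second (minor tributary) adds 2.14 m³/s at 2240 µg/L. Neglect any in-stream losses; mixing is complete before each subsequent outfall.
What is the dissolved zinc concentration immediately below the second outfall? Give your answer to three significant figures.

212 µg/L

Below outfall 1: Q → 58.44 m³/s, C = (52.00·9.000 + 6.440·1180)/58.44 = 138.0 µg/L.
Below outfall 2: Q → 60.58 m³/s, C = (58.44·138.0 + 2.140·2240)/60.58 = 212.3 µg/L.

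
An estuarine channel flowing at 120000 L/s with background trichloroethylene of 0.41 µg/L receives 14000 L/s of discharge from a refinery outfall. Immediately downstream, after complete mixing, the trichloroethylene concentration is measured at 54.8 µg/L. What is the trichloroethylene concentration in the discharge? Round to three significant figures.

Mass balance: 120000·0.4100 + 14000·Cₑ = 134000·54.80
→ Cₑ = (134000·54.80 − 120000·0.4100) / 14000 = 521.0 µg/L.

521 µg/L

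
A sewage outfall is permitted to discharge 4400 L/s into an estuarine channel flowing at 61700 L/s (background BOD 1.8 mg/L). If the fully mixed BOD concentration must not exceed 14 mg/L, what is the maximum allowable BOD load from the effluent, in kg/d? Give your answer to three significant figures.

70400 kg/d

Mass balance at the limit: 61700·1.800 + 4400·Cₑ = 66100·14 → Cₑ = 185.1 mg/L.
4400 L/s = 4.400 m³/s. Load = 4.400 m³/s × 185.1 g/m³ × 86 400 s/d = 70360 kg/d.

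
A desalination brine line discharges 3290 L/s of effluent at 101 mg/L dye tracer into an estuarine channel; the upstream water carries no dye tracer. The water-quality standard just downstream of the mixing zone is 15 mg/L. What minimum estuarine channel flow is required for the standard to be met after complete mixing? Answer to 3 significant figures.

18900 L/s

Set C_mix = 15: (Q·0 + 3290·101.0) / (Q + 3290) = 15
→ Q = 3290·(101.0 − 15)/(15 − 0) = 18860 L/s.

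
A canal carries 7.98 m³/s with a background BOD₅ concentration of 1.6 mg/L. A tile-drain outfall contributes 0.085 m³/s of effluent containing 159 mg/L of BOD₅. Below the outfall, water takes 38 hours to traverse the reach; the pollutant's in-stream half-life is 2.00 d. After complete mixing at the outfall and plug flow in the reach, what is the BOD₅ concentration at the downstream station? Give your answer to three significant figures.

Mixed concentration C = ΣQC/ΣQ = (7.980·1.600 + 0.08500·159.0) / 8.065 = 26.28/8.065 = 3.259 mg/L.
Half-life 2.00 d → k = ln 2 / 2.00 = 0.3466 d⁻¹.
Applying C = C₀e^(−kt): 3.259 × 0.5777 = 1.883 mg/L.

1.88 mg/L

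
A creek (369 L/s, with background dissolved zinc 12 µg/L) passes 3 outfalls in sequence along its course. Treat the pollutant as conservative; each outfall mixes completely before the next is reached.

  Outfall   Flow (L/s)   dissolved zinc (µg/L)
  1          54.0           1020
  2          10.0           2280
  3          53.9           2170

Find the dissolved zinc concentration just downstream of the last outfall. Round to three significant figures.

After outfall 1: Q = 369.0 + 54.00 = 423.0 L/s; C = (369.0·12.00 + 54.00·1020)/423.0 = 140.7 µg/L.
After outfall 2: Q = 423.0 + 10.00 = 433.0 L/s; C = (423.0·140.7 + 10.00·2280)/433.0 = 190.1 µg/L.
After outfall 3: Q = 433.0 + 53.90 = 486.9 L/s; C = (433.0·190.1 + 53.90·2170)/486.9 = 409.3 µg/L.

409 µg/L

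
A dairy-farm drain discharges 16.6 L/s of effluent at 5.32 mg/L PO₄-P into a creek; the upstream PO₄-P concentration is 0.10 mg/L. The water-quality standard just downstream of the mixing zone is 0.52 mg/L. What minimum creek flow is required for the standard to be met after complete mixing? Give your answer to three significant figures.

Set C_mix = 0.52: (Q·0.1000 + 16.60·5.320) / (Q + 16.60) = 0.52
→ Q = 16.60·(5.320 − 0.52)/(0.52 − 0.1000) = 189.7 L/s.

190 L/s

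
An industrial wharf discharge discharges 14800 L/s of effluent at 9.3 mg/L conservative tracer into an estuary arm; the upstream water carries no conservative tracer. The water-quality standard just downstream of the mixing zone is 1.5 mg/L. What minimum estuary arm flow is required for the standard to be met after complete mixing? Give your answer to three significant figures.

77000 L/s

Set C_mix = 1.5: (Q·0 + 14800·9.300) / (Q + 14800) = 1.5
→ Q = 14800·(9.300 − 1.5)/(1.5 − 0) = 76960 L/s.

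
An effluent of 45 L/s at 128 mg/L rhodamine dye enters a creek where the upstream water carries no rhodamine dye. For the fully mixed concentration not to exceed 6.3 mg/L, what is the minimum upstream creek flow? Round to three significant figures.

Set C_mix = 6.3: (Q·0 + 45.00·128.0) / (Q + 45.00) = 6.3
→ Q = 45.00·(128.0 − 6.3)/(6.3 − 0) = 869.3 L/s.

869 L/s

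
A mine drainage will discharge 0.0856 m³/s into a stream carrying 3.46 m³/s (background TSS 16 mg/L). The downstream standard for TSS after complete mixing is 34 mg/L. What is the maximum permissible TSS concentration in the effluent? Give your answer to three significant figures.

762 mg/L

At the limit, (Qr·Cr + Qe·Cₑ)/(Qr + Qe) = 34:
Cₑ = (3.546·34 − 3.460·16.00) / 0.08560 = 761.6 mg/L.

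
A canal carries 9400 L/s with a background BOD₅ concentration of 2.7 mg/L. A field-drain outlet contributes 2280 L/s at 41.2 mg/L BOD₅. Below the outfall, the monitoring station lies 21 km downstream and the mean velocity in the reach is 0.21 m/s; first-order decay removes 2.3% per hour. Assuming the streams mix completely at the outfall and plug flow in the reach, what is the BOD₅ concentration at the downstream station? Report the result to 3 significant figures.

5.35 mg/L

Flow-weighted average: C = (9400·2.700 + 2280·41.20) / 11680 = 119300/11680 = 10.22 mg/L.
Travel time t = 21·1000 / 0.21 = 100000 s = 27.78 h.
2.3%/h lost → k = −ln(1 − 0.023) = 0.02327 h⁻¹.
After decay, C = 10.22 × e^(−kt) = 10.22 × 0.5240 = 5.352 mg/L.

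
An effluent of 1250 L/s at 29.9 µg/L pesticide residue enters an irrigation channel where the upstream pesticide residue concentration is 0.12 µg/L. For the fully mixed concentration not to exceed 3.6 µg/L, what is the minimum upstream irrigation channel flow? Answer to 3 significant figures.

Set C_mix = 3.6: (Q·0.1200 + 1250·29.90) / (Q + 1250) = 3.6
→ Q = 1250·(29.90 − 3.6)/(3.6 − 0.1200) = 9447 L/s.

9450 L/s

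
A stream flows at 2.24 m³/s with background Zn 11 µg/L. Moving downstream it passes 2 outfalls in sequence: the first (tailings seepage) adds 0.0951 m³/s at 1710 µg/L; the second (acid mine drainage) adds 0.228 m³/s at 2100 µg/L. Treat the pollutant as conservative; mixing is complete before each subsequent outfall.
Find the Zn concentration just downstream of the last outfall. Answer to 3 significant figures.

260 µg/L

Below outfall 1: Q → 2.335 m³/s, C = (2.240·11.00 + 0.09510·1710)/2.335 = 80.19 µg/L.
Below outfall 2: Q → 2.563 m³/s, C = (2.335·80.19 + 0.2280·2100)/2.563 = 259.9 µg/L.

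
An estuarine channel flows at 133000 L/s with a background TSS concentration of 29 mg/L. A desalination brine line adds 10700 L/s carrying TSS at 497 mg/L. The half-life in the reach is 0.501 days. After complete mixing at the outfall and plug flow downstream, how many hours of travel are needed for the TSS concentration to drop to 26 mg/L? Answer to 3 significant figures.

15.6 h

Conservation of mass: C = (133000·29.00 + 10700·497.0) / 143700 = 9175000/143700 = 63.85 mg/L.
Half-life 0.501 d → k = ln 2 / 0.501 = 1.384 d⁻¹.
63.85·exp(−k·t) = 26 → t = ln(63.85/26)/k = 56100 s = 15.58 h.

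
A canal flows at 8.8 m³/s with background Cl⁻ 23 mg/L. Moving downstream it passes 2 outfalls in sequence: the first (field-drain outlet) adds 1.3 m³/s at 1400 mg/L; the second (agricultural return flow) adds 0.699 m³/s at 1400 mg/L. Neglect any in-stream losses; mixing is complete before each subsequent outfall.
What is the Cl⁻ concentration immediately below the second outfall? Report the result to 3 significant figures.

278 mg/L

After outfall 1: Q = 8.800 + 1.300 = 10.10 m³/s; C = (8.800·23.00 + 1.300·1400)/10.10 = 200.2 mg/L.
After outfall 2: Q = 10.10 + 0.6990 = 10.80 m³/s; C = (10.10·200.2 + 0.6990·1400)/10.80 = 277.9 mg/L.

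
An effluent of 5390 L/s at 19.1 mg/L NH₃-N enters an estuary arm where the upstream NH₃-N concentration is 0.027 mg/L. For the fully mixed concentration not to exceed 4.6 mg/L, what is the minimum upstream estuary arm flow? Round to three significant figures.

Set C_mix = 4.6: (Q·0.02700 + 5390·19.10) / (Q + 5390) = 4.6
→ Q = 5390·(19.10 − 4.6)/(4.6 − 0.02700) = 17090 L/s.

17100 L/s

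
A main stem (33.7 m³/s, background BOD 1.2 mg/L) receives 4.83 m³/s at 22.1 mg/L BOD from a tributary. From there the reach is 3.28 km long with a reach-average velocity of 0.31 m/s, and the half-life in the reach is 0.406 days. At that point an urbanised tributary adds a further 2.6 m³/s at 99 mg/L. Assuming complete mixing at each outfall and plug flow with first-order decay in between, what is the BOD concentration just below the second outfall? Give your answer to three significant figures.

9.16 mg/L

Flow-weighted average: C = (33.70·1.200 + 4.830·22.10) / 38.53 = 147.2/38.53 = 3.820 mg/L; combined flow 38.53 m³/s.
Travel time t = 3.28·1000 / 0.31 = 10580 s = 2.939 h.
Half-life 0.406 d → k = ln 2 / 0.406 = 1.707 d⁻¹.
After decay, C = 3.820 × e^(−kt) = 3.820 × 0.8113 = 3.099 mg/L.
Second outfall: C = (38.53·3.099 + 2.600·99.00)/41.13 = 9.162 mg/L.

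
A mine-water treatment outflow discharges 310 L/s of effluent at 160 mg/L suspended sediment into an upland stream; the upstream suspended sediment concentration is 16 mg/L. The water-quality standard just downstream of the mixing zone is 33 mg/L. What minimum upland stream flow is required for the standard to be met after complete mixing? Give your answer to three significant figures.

Set C_mix = 33: (Q·16.00 + 310.0·160.0) / (Q + 310.0) = 33
→ Q = 310.0·(160.0 − 33)/(33 − 16.00) = 2316 L/s.

2320 L/s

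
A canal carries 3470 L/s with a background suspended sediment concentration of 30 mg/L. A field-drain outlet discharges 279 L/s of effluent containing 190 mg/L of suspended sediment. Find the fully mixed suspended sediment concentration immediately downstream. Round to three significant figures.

After mixing, C = (3470·30.00 + 279.0·190.0) / 3749 = 157100/3749 = 41.91 mg/L.

41.9 mg/L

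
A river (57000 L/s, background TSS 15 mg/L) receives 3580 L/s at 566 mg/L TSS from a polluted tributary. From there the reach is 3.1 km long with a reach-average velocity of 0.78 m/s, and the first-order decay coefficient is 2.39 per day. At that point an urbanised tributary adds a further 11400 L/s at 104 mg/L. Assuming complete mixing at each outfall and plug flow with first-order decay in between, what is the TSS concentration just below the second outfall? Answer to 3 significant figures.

52.3 mg/L

After mixing, C = (57000·15.00 + 3580·566.0) / 60580 = 2881000/60580 = 47.56 mg/L; combined flow 60580 L/s.
Travel time t = 3.1·1000 / 0.78 = 3974 s = 1.104 h.
Decay over the reach: 47.56·exp(−kt) = 47.56·0.8959 = 42.61 mg/L.
Second outfall: C = (60580·42.61 + 11400·104.0)/71980 = 52.33 mg/L.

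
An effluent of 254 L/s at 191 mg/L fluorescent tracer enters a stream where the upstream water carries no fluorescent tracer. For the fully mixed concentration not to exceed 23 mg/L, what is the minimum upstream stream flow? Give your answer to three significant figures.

1860 L/s

Set C_mix = 23: (Q·0 + 254.0·191.0) / (Q + 254.0) = 23
→ Q = 254.0·(191.0 − 23)/(23 − 0) = 1855 L/s.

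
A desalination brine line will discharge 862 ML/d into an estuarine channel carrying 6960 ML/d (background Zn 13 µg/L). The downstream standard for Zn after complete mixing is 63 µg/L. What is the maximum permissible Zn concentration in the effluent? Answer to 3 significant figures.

467 µg/L

At the limit, (Qr·Cr + Qe·Cₑ)/(Qr + Qe) = 63:
Cₑ = (7822·63 − 6960·13.00) / 862.0 = 466.7 µg/L.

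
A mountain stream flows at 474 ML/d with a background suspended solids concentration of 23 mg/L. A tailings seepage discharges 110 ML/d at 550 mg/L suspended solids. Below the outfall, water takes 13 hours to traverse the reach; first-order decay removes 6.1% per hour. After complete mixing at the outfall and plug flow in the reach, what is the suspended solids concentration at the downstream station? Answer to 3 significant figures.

After mixing, C = (474.0·23.00 + 110.0·550.0) / 584.0 = 71400/584.0 = 122.3 mg/L.
6.1%/h lost → k = −ln(1 − 0.061) = 0.06294 h⁻¹.
After decay, C = 122.3 × e^(−kt) = 122.3 × 0.4412 = 53.94 mg/L.

53.9 mg/L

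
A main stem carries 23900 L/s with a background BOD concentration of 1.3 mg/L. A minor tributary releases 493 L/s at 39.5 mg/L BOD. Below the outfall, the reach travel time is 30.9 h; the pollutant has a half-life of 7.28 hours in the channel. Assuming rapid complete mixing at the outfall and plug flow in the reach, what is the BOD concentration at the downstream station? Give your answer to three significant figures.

Flow-weighted average: C = (23900·1.300 + 493.0·39.50) / 24390 = 50540/24390 = 2.072 mg/L.
Half-life 7.28 h → k = ln 2 / 7.28 = 0.09521 h⁻¹ = 2.285 d⁻¹.
After decay, C = 2.072 × e^(−kt) = 2.072 × 0.05276 = 0.1093 mg/L.

0.109 mg/L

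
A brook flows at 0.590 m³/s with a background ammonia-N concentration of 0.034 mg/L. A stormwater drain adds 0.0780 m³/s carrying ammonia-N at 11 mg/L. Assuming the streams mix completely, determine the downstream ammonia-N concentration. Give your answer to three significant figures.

Mass balance: C = (0.5900·0.03400 + 0.07800·11.00) / 0.6680 = 0.8781/0.6680 = 1.314 mg/L.

1.31 mg/L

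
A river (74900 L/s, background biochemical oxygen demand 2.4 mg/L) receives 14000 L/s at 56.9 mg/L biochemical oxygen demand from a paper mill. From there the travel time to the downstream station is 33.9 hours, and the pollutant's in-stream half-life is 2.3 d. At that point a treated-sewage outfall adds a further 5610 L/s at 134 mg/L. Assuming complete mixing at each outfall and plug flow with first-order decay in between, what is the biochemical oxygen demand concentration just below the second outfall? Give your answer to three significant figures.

14.7 mg/L

After mixing, C = (74900·2.400 + 14000·56.90) / 88900 = 976400/88900 = 10.98 mg/L; combined flow 88900 L/s.
Half-life 2.3 d → k = ln 2 / 2.3 = 0.3014 d⁻¹.
First-order decay: C = 10.98·exp(−k·t) = 10.98·0.6533 = 7.175 mg/L.
At the second outfall, C = (88900·7.175 + 5610·134.0) / (88900 + 5610) = 14.70 mg/L.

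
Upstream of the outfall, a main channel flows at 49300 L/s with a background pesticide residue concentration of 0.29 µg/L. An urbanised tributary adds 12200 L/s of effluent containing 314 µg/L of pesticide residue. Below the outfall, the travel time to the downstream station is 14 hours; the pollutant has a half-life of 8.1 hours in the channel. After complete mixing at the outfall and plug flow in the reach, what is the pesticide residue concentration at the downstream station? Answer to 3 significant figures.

18.9 µg/L

Mixed concentration C = ΣQC/ΣQ = (49300·0.2900 + 12200·314.0) / 61500 = 3845000/61500 = 62.52 µg/L.
Half-life 8.1 h → k = ln 2 / 8.1 = 0.08557 h⁻¹ = 2.054 d⁻¹.
Decay over the reach: 62.52·exp(−kt) = 62.52·0.3018 = 18.87 µg/L.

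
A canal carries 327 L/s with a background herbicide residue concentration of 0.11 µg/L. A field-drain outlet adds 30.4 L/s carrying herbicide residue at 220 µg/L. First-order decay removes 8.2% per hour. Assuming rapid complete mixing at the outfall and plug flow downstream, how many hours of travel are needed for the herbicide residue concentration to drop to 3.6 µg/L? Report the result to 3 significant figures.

Flow-weighted average: C = (327.0·0.1100 + 30.40·220.0) / 357.4 = 6724/357.4 = 18.81 µg/L.
8.2%/h lost → k = −ln(1 − 0.082) = 0.08556 h⁻¹.
18.81·exp(−k·t) = 3.6 → t = ln(18.81/3.6)/k = 69580 s = 19.33 h.

19.3 h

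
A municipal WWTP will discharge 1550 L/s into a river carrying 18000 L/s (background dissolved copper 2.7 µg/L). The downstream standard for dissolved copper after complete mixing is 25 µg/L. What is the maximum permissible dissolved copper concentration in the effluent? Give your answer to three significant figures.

284 µg/L

At the limit, (Qr·Cr + Qe·Cₑ)/(Qr + Qe) = 25:
Cₑ = (19550·25 − 18000·2.700) / 1550 = 284.0 µg/L.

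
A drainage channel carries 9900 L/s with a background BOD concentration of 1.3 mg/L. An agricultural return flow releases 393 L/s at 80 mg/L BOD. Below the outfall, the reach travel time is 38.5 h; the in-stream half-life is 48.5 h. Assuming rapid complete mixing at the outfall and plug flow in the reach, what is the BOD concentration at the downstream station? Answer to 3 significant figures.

Conservation of mass: C = (9900·1.300 + 393.0·80.00) / 10290 = 44310/10290 = 4.305 mg/L.
Half-life 48.5 h → k = ln 2 / 48.5 = 0.01429 h⁻¹ = 0.3430 d⁻¹.
Applying C = C₀e^(−kt): 4.305 × 0.5768 = 2.483 mg/L.

2.48 mg/L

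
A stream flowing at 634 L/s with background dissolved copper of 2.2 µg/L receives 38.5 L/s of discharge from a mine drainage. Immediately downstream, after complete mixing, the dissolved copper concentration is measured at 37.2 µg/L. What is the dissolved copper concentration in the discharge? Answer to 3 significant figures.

Mass balance: 634.0·2.200 + 38.50·Cₑ = 672.5·37.20
→ Cₑ = (672.5·37.20 − 634.0·2.200) / 38.50 = 613.6 µg/L.

614 µg/L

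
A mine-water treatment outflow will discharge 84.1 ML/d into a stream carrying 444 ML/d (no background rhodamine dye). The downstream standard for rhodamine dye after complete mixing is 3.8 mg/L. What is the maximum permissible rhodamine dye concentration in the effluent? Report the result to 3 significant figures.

23.9 mg/L

At the limit, (Qr·Cr + Qe·Cₑ)/(Qr + Qe) = 3.8:
Cₑ = (528.1·3.8 − 444.0·0) / 84.10 = 23.86 mg/L.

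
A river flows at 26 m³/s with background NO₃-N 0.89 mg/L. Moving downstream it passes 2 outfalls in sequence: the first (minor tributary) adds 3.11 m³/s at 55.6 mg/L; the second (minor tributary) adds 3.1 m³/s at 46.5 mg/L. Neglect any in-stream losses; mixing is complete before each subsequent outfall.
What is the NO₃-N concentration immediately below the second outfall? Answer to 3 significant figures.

Below outfall 1: Q → 29.11 m³/s, C = (26.00·0.8900 + 3.110·55.60)/29.11 = 6.735 mg/L.
Below outfall 2: Q → 32.21 m³/s, C = (29.11·6.735 + 3.100·46.50)/32.21 = 10.56 mg/L.

10.6 mg/L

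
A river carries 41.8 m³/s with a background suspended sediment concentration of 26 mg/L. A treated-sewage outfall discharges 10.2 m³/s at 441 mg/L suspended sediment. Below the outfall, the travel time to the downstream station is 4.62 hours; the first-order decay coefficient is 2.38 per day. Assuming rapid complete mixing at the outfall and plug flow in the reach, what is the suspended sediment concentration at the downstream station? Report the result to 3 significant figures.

Conservation of mass: C = (41.80·26.00 + 10.20·441.0) / 52.00 = 5585/52.00 = 107.4 mg/L.
After decay, C = 107.4 × e^(−kt) = 107.4 × 0.6325 = 67.93 mg/L.

67.9 mg/L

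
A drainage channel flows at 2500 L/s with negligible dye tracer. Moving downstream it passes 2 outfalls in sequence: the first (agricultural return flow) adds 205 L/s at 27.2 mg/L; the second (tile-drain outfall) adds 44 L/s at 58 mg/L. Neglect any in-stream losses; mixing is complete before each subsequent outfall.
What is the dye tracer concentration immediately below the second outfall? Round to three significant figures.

Below outfall 1: Q → 2705 L/s, C = (2500·0 + 205.0·27.20)/2705 = 2.061 mg/L.
Below outfall 2: Q → 2749 L/s, C = (2705·2.061 + 44.00·58.00)/2749 = 2.957 mg/L.

2.96 mg/L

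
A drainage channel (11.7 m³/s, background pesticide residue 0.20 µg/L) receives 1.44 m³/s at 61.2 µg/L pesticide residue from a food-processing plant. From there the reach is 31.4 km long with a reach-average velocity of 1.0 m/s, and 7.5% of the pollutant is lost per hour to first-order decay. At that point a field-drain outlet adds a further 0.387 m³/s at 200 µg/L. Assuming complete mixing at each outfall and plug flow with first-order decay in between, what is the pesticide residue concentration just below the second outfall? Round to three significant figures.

9.11 µg/L

Conservation of mass: C = (11.70·0.2000 + 1.440·61.20) / 13.14 = 90.47/13.14 = 6.885 µg/L; combined flow 13.14 m³/s.
Travel time t = 31.4·1000 / 1.0 = 31400 s = 8.722 h.
7.5%/h lost → k = −ln(1 − 0.075) = 0.07796 h⁻¹.
Applying C = C₀e^(−kt): 6.885 × 0.5066 = 3.488 µg/L.
At the second outfall, C = (13.14·3.488 + 0.3870·200.0) / (13.14 + 0.3870) = 9.110 µg/L.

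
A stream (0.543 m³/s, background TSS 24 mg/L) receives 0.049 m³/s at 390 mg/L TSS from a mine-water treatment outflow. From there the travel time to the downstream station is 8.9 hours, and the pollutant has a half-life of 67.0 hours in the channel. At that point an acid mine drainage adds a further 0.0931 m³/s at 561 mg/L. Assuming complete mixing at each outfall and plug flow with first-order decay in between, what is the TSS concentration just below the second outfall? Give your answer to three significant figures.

119 mg/L

Flow-weighted average: C = (0.5430·24.00 + 0.04900·390.0) / 0.5920 = 32.14/0.5920 = 54.29 mg/L; combined flow 0.5920 m³/s.
Half-life 67.0 h → k = ln 2 / 67.0 = 0.01035 h⁻¹ = 0.2483 d⁻¹.
Decay over the reach: 54.29·exp(−kt) = 54.29·0.9120 = 49.52 mg/L.
Second outfall: C = (0.5920·49.52 + 0.09310·561.0)/0.6851 = 119.0 mg/L.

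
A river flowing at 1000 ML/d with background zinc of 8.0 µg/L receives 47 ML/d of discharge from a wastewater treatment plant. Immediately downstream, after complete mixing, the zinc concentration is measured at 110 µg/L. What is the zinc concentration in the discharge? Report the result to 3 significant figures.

2280 µg/L

Mass balance: 1000·8.000 + 47.00·Cₑ = 1047·110.0
→ Cₑ = (1047·110.0 − 1000·8.000) / 47.00 = 2280 µg/L.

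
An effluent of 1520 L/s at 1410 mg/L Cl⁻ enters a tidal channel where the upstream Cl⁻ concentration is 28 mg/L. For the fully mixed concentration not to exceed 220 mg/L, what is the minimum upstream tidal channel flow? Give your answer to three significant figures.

Set C_mix = 220: (Q·28.00 + 1520·1410) / (Q + 1520) = 220
→ Q = 1520·(1410 − 220)/(220 − 28.00) = 9421 L/s.

9420 L/s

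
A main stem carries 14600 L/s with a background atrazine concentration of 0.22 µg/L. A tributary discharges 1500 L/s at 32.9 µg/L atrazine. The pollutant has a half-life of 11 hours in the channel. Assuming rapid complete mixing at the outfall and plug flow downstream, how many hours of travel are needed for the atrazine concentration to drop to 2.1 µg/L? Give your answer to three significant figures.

7.00 h

After mixing, C = (14600·0.2200 + 1500·32.90) / 16100 = 52560/16100 = 3.265 µg/L.
Half-life 11 h → k = ln 2 / 11 = 0.06301 h⁻¹ = 1.512 d⁻¹.
3.265·exp(−k·t) = 2.1 → t = ln(3.265/2.1)/k = 25210 s = 7.002 h.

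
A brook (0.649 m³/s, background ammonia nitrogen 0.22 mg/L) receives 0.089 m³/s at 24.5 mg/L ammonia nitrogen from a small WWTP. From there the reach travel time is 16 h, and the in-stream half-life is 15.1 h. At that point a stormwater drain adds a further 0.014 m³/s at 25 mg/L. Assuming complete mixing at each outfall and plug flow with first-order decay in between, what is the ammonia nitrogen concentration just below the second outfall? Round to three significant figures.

Conservation of mass: C = (0.6490·0.2200 + 0.08900·24.50) / 0.7380 = 2.323/0.7380 = 3.148 mg/L; combined flow 0.7380 m³/s.
Half-life 15.1 h → k = ln 2 / 15.1 = 0.04590 h⁻¹ = 1.102 d⁻¹.
Applying C = C₀e^(−kt): 3.148 × 0.4798 = 1.510 mg/L.
Second outfall: C = (0.7380·1.510 + 0.01400·25.00)/0.7520 = 1.948 mg/L.

1.95 mg/L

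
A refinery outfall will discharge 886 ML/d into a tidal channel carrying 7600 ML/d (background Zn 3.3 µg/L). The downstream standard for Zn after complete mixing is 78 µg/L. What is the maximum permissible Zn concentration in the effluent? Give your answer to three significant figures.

At the limit, (Qr·Cr + Qe·Cₑ)/(Qr + Qe) = 78:
Cₑ = (8486·78 − 7600·3.300) / 886.0 = 718.8 µg/L.

719 µg/L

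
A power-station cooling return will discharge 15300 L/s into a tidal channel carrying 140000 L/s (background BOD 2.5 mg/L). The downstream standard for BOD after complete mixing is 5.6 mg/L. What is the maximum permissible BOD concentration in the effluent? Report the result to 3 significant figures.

At the limit, (Qr·Cr + Qe·Cₑ)/(Qr + Qe) = 5.6:
Cₑ = (155300·5.6 − 140000·2.500) / 15300 = 33.97 mg/L.

34.0 mg/L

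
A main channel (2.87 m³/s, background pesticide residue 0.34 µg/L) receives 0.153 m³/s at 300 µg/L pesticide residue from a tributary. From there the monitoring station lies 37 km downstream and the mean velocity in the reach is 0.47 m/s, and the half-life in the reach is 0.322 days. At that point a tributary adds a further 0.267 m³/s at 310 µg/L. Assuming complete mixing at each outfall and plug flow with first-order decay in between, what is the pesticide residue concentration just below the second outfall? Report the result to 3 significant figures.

Mixed concentration C = ΣQC/ΣQ = (2.870·0.3400 + 0.1530·300.0) / 3.023 = 46.88/3.023 = 15.51 µg/L; combined flow 3.023 m³/s.
Travel time t = 37·1000 / 0.47 = 78720 s = 21.87 h.
Half-life 0.322 d → k = ln 2 / 0.322 = 2.153 d⁻¹.
Decay over the reach: 15.51·exp(−kt) = 15.51·0.1407 = 2.181 µg/L.
Second outfall: C = (3.023·2.181 + 0.2670·310.0)/3.290 = 27.16 µg/L.

27.2 µg/L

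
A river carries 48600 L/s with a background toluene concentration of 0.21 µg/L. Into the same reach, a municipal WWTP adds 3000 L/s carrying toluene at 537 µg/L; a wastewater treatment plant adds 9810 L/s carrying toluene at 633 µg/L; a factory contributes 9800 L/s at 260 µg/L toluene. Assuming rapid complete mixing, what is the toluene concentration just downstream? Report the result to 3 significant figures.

146 µg/L

Mass balance: C = (48600·0.2100 + 3000·537.0 + 9810·633.0 + 9800·260.0) / 71210 = 10380000/71210 = 145.8 µg/L.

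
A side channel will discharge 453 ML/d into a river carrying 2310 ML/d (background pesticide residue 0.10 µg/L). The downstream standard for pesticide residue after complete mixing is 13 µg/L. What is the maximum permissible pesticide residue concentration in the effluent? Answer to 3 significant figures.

78.8 µg/L

At the limit, (Qr·Cr + Qe·Cₑ)/(Qr + Qe) = 13:
Cₑ = (2763·13 − 2310·0.1000) / 453.0 = 78.78 µg/L.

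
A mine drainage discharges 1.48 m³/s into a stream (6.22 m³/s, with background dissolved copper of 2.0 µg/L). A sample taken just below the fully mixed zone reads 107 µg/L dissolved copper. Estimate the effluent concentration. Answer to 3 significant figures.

Mass balance: 6.220·2.000 + 1.480·Cₑ = 7.700·107.0
→ Cₑ = (7.700·107.0 − 6.220·2.000) / 1.480 = 548.3 µg/L.

548 µg/L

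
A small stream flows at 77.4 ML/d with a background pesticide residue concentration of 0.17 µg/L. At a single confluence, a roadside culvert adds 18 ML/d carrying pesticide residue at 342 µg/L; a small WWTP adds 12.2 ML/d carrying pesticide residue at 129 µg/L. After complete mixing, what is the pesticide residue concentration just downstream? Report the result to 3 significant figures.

72.0 µg/L

Mass balance: C = (77.40·0.1700 + 18.00·342.0 + 12.20·129.0) / 107.6 = 7743/107.6 = 71.96 µg/L.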